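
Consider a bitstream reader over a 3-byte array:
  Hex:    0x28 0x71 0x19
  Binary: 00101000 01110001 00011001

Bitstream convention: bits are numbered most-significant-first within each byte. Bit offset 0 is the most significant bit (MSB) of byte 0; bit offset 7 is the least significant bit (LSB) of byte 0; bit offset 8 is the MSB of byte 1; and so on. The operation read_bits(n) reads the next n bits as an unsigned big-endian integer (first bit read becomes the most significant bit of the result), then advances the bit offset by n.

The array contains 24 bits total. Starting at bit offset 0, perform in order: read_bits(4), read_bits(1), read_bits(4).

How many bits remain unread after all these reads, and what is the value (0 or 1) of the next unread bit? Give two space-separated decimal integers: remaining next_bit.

Read 1: bits[0:4] width=4 -> value=2 (bin 0010); offset now 4 = byte 0 bit 4; 20 bits remain
Read 2: bits[4:5] width=1 -> value=1 (bin 1); offset now 5 = byte 0 bit 5; 19 bits remain
Read 3: bits[5:9] width=4 -> value=0 (bin 0000); offset now 9 = byte 1 bit 1; 15 bits remain

Answer: 15 1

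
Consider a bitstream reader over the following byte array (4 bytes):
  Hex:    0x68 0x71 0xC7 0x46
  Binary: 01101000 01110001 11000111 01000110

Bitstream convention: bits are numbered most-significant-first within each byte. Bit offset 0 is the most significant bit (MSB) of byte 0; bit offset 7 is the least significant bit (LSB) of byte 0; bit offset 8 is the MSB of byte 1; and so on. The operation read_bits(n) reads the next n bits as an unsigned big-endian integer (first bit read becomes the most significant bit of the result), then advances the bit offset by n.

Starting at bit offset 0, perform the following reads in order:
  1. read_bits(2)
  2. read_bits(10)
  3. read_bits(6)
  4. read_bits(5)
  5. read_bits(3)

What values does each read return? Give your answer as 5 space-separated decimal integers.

Answer: 1 647 7 3 5

Derivation:
Read 1: bits[0:2] width=2 -> value=1 (bin 01); offset now 2 = byte 0 bit 2; 30 bits remain
Read 2: bits[2:12] width=10 -> value=647 (bin 1010000111); offset now 12 = byte 1 bit 4; 20 bits remain
Read 3: bits[12:18] width=6 -> value=7 (bin 000111); offset now 18 = byte 2 bit 2; 14 bits remain
Read 4: bits[18:23] width=5 -> value=3 (bin 00011); offset now 23 = byte 2 bit 7; 9 bits remain
Read 5: bits[23:26] width=3 -> value=5 (bin 101); offset now 26 = byte 3 bit 2; 6 bits remain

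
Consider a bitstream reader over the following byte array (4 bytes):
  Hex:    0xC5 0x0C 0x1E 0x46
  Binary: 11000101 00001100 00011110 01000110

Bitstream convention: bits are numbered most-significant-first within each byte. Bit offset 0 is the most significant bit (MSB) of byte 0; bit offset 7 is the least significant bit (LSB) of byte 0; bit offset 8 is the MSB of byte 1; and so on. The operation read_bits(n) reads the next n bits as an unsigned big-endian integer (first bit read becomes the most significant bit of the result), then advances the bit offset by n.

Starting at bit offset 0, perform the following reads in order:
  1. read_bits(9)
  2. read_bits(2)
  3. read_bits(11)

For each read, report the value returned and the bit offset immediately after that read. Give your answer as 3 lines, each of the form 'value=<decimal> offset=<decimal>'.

Answer: value=394 offset=9
value=0 offset=11
value=775 offset=22

Derivation:
Read 1: bits[0:9] width=9 -> value=394 (bin 110001010); offset now 9 = byte 1 bit 1; 23 bits remain
Read 2: bits[9:11] width=2 -> value=0 (bin 00); offset now 11 = byte 1 bit 3; 21 bits remain
Read 3: bits[11:22] width=11 -> value=775 (bin 01100000111); offset now 22 = byte 2 bit 6; 10 bits remain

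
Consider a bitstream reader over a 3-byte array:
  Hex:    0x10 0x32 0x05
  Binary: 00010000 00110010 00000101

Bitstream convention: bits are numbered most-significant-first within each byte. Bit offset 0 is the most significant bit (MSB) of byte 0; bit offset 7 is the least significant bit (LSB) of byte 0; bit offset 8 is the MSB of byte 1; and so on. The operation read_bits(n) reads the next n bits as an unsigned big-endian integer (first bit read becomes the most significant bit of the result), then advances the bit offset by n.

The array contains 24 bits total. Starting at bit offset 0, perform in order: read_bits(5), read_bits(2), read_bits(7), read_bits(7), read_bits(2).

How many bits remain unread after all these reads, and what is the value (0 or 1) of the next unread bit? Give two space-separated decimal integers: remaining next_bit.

Answer: 1 1

Derivation:
Read 1: bits[0:5] width=5 -> value=2 (bin 00010); offset now 5 = byte 0 bit 5; 19 bits remain
Read 2: bits[5:7] width=2 -> value=0 (bin 00); offset now 7 = byte 0 bit 7; 17 bits remain
Read 3: bits[7:14] width=7 -> value=12 (bin 0001100); offset now 14 = byte 1 bit 6; 10 bits remain
Read 4: bits[14:21] width=7 -> value=64 (bin 1000000); offset now 21 = byte 2 bit 5; 3 bits remain
Read 5: bits[21:23] width=2 -> value=2 (bin 10); offset now 23 = byte 2 bit 7; 1 bits remain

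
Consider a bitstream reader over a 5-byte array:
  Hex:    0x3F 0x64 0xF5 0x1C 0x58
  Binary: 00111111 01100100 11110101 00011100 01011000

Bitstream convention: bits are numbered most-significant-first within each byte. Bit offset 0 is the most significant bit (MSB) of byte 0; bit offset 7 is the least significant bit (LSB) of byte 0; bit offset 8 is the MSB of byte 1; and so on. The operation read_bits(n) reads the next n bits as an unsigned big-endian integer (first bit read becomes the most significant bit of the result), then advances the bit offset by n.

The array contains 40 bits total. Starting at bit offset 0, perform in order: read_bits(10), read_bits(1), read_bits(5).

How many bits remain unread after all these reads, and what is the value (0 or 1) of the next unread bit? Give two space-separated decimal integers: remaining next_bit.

Read 1: bits[0:10] width=10 -> value=253 (bin 0011111101); offset now 10 = byte 1 bit 2; 30 bits remain
Read 2: bits[10:11] width=1 -> value=1 (bin 1); offset now 11 = byte 1 bit 3; 29 bits remain
Read 3: bits[11:16] width=5 -> value=4 (bin 00100); offset now 16 = byte 2 bit 0; 24 bits remain

Answer: 24 1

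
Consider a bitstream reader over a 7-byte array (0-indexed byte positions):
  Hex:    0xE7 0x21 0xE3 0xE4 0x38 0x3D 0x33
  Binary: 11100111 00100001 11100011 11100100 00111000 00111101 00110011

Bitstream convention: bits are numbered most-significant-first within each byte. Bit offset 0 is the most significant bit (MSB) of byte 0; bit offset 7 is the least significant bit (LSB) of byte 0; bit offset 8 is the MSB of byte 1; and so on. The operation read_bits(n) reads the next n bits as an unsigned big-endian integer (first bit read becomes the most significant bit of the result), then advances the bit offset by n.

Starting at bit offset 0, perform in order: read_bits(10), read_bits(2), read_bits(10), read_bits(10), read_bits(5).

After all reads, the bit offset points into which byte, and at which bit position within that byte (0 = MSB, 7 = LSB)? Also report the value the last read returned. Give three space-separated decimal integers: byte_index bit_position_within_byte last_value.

Read 1: bits[0:10] width=10 -> value=924 (bin 1110011100); offset now 10 = byte 1 bit 2; 46 bits remain
Read 2: bits[10:12] width=2 -> value=2 (bin 10); offset now 12 = byte 1 bit 4; 44 bits remain
Read 3: bits[12:22] width=10 -> value=120 (bin 0001111000); offset now 22 = byte 2 bit 6; 34 bits remain
Read 4: bits[22:32] width=10 -> value=996 (bin 1111100100); offset now 32 = byte 4 bit 0; 24 bits remain
Read 5: bits[32:37] width=5 -> value=7 (bin 00111); offset now 37 = byte 4 bit 5; 19 bits remain

Answer: 4 5 7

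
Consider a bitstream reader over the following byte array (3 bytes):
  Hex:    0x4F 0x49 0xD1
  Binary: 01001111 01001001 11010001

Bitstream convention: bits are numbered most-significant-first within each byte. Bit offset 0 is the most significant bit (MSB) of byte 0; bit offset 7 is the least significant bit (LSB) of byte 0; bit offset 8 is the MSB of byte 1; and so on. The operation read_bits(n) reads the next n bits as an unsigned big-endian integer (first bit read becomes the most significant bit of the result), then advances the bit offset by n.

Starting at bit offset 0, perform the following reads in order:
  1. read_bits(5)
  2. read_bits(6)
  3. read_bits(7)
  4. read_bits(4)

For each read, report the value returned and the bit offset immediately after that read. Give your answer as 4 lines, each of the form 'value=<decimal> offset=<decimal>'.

Read 1: bits[0:5] width=5 -> value=9 (bin 01001); offset now 5 = byte 0 bit 5; 19 bits remain
Read 2: bits[5:11] width=6 -> value=58 (bin 111010); offset now 11 = byte 1 bit 3; 13 bits remain
Read 3: bits[11:18] width=7 -> value=39 (bin 0100111); offset now 18 = byte 2 bit 2; 6 bits remain
Read 4: bits[18:22] width=4 -> value=4 (bin 0100); offset now 22 = byte 2 bit 6; 2 bits remain

Answer: value=9 offset=5
value=58 offset=11
value=39 offset=18
value=4 offset=22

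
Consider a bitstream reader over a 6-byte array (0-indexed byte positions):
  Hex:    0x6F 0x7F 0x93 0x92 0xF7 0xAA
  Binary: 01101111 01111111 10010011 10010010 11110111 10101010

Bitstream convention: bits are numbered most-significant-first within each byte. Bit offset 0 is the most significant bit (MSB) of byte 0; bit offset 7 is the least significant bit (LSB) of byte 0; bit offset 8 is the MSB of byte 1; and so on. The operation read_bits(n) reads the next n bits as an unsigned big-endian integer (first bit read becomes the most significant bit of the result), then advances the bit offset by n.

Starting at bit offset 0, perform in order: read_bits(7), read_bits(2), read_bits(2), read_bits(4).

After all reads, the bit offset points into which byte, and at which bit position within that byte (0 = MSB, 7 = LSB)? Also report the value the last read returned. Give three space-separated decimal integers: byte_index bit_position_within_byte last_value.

Answer: 1 7 15

Derivation:
Read 1: bits[0:7] width=7 -> value=55 (bin 0110111); offset now 7 = byte 0 bit 7; 41 bits remain
Read 2: bits[7:9] width=2 -> value=2 (bin 10); offset now 9 = byte 1 bit 1; 39 bits remain
Read 3: bits[9:11] width=2 -> value=3 (bin 11); offset now 11 = byte 1 bit 3; 37 bits remain
Read 4: bits[11:15] width=4 -> value=15 (bin 1111); offset now 15 = byte 1 bit 7; 33 bits remain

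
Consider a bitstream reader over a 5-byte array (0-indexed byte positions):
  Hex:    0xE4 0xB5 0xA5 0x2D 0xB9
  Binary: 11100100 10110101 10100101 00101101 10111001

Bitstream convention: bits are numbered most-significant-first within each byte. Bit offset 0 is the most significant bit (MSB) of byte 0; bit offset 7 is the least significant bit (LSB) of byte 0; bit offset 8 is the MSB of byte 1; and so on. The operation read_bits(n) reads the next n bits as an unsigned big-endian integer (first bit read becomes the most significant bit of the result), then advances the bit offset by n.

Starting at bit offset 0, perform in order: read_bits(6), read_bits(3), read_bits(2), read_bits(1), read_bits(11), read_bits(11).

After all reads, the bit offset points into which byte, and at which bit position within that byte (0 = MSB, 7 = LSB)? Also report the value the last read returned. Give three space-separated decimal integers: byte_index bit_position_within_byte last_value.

Answer: 4 2 1206

Derivation:
Read 1: bits[0:6] width=6 -> value=57 (bin 111001); offset now 6 = byte 0 bit 6; 34 bits remain
Read 2: bits[6:9] width=3 -> value=1 (bin 001); offset now 9 = byte 1 bit 1; 31 bits remain
Read 3: bits[9:11] width=2 -> value=1 (bin 01); offset now 11 = byte 1 bit 3; 29 bits remain
Read 4: bits[11:12] width=1 -> value=1 (bin 1); offset now 12 = byte 1 bit 4; 28 bits remain
Read 5: bits[12:23] width=11 -> value=722 (bin 01011010010); offset now 23 = byte 2 bit 7; 17 bits remain
Read 6: bits[23:34] width=11 -> value=1206 (bin 10010110110); offset now 34 = byte 4 bit 2; 6 bits remain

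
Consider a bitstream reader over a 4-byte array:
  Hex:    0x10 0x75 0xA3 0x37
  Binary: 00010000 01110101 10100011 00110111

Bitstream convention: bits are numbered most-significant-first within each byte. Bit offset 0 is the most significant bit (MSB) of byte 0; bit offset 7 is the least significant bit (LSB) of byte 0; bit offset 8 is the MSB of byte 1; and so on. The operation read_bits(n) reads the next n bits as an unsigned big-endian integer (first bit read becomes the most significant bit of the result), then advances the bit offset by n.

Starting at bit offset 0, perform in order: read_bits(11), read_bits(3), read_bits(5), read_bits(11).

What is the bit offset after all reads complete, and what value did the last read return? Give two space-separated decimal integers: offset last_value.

Read 1: bits[0:11] width=11 -> value=131 (bin 00010000011); offset now 11 = byte 1 bit 3; 21 bits remain
Read 2: bits[11:14] width=3 -> value=5 (bin 101); offset now 14 = byte 1 bit 6; 18 bits remain
Read 3: bits[14:19] width=5 -> value=13 (bin 01101); offset now 19 = byte 2 bit 3; 13 bits remain
Read 4: bits[19:30] width=11 -> value=205 (bin 00011001101); offset now 30 = byte 3 bit 6; 2 bits remain

Answer: 30 205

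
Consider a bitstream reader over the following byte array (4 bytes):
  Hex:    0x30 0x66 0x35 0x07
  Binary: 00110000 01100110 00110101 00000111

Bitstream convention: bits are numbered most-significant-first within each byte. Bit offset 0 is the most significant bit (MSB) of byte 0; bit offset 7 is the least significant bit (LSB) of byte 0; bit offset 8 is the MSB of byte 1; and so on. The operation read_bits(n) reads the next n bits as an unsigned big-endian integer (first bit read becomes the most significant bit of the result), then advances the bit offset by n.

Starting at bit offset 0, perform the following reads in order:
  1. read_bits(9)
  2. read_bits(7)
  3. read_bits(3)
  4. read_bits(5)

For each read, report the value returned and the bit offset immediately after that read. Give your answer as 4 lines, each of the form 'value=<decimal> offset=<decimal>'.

Read 1: bits[0:9] width=9 -> value=96 (bin 001100000); offset now 9 = byte 1 bit 1; 23 bits remain
Read 2: bits[9:16] width=7 -> value=102 (bin 1100110); offset now 16 = byte 2 bit 0; 16 bits remain
Read 3: bits[16:19] width=3 -> value=1 (bin 001); offset now 19 = byte 2 bit 3; 13 bits remain
Read 4: bits[19:24] width=5 -> value=21 (bin 10101); offset now 24 = byte 3 bit 0; 8 bits remain

Answer: value=96 offset=9
value=102 offset=16
value=1 offset=19
value=21 offset=24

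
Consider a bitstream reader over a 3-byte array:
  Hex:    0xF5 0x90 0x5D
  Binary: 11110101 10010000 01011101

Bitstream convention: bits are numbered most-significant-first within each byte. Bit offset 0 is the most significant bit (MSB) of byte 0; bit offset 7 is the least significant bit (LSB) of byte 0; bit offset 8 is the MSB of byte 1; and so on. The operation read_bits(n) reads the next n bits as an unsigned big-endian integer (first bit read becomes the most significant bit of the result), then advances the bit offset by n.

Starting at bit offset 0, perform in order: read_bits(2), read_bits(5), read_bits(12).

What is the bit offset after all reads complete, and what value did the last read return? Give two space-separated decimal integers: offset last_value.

Answer: 19 3202

Derivation:
Read 1: bits[0:2] width=2 -> value=3 (bin 11); offset now 2 = byte 0 bit 2; 22 bits remain
Read 2: bits[2:7] width=5 -> value=26 (bin 11010); offset now 7 = byte 0 bit 7; 17 bits remain
Read 3: bits[7:19] width=12 -> value=3202 (bin 110010000010); offset now 19 = byte 2 bit 3; 5 bits remain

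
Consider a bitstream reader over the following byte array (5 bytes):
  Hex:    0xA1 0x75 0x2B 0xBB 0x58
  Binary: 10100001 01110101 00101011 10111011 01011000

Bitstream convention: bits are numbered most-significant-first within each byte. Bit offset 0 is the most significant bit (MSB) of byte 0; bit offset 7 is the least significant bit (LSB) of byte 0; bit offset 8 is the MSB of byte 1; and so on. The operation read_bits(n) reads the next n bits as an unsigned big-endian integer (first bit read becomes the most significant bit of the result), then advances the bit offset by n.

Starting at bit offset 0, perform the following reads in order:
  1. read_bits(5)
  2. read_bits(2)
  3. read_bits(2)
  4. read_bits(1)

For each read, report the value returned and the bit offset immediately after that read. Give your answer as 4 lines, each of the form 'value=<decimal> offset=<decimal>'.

Read 1: bits[0:5] width=5 -> value=20 (bin 10100); offset now 5 = byte 0 bit 5; 35 bits remain
Read 2: bits[5:7] width=2 -> value=0 (bin 00); offset now 7 = byte 0 bit 7; 33 bits remain
Read 3: bits[7:9] width=2 -> value=2 (bin 10); offset now 9 = byte 1 bit 1; 31 bits remain
Read 4: bits[9:10] width=1 -> value=1 (bin 1); offset now 10 = byte 1 bit 2; 30 bits remain

Answer: value=20 offset=5
value=0 offset=7
value=2 offset=9
value=1 offset=10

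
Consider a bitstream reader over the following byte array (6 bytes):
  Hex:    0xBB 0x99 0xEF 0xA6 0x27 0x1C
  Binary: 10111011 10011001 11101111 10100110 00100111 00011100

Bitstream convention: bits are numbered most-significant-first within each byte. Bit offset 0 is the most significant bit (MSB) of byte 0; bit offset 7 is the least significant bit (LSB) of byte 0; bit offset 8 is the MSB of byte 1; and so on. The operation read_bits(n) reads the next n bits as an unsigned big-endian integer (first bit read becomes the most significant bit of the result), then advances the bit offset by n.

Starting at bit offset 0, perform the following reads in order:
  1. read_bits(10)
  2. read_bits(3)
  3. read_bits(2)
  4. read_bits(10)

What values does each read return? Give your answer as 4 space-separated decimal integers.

Answer: 750 3 0 991

Derivation:
Read 1: bits[0:10] width=10 -> value=750 (bin 1011101110); offset now 10 = byte 1 bit 2; 38 bits remain
Read 2: bits[10:13] width=3 -> value=3 (bin 011); offset now 13 = byte 1 bit 5; 35 bits remain
Read 3: bits[13:15] width=2 -> value=0 (bin 00); offset now 15 = byte 1 bit 7; 33 bits remain
Read 4: bits[15:25] width=10 -> value=991 (bin 1111011111); offset now 25 = byte 3 bit 1; 23 bits remain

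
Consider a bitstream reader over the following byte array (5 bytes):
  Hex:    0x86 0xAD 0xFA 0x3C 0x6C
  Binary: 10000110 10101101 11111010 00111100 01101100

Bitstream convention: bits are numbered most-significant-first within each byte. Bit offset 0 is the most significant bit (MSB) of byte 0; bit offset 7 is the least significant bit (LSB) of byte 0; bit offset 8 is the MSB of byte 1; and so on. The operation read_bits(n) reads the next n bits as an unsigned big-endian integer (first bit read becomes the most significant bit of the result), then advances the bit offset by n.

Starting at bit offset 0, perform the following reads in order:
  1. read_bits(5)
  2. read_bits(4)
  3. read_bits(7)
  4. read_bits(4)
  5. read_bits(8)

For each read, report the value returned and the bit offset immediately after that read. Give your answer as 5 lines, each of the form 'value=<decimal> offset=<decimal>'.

Answer: value=16 offset=5
value=13 offset=9
value=45 offset=16
value=15 offset=20
value=163 offset=28

Derivation:
Read 1: bits[0:5] width=5 -> value=16 (bin 10000); offset now 5 = byte 0 bit 5; 35 bits remain
Read 2: bits[5:9] width=4 -> value=13 (bin 1101); offset now 9 = byte 1 bit 1; 31 bits remain
Read 3: bits[9:16] width=7 -> value=45 (bin 0101101); offset now 16 = byte 2 bit 0; 24 bits remain
Read 4: bits[16:20] width=4 -> value=15 (bin 1111); offset now 20 = byte 2 bit 4; 20 bits remain
Read 5: bits[20:28] width=8 -> value=163 (bin 10100011); offset now 28 = byte 3 bit 4; 12 bits remain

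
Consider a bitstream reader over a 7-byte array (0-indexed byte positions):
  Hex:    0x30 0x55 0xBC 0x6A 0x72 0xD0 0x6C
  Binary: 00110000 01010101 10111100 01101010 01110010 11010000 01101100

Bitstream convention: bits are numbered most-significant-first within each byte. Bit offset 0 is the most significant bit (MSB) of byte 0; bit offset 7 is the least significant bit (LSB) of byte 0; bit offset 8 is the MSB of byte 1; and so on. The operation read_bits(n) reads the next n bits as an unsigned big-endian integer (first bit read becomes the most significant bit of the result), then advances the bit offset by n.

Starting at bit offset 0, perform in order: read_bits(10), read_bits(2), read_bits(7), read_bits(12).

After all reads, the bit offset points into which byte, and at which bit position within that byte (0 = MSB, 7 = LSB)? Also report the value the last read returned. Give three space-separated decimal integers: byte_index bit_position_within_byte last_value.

Read 1: bits[0:10] width=10 -> value=193 (bin 0011000001); offset now 10 = byte 1 bit 2; 46 bits remain
Read 2: bits[10:12] width=2 -> value=1 (bin 01); offset now 12 = byte 1 bit 4; 44 bits remain
Read 3: bits[12:19] width=7 -> value=45 (bin 0101101); offset now 19 = byte 2 bit 3; 37 bits remain
Read 4: bits[19:31] width=12 -> value=3637 (bin 111000110101); offset now 31 = byte 3 bit 7; 25 bits remain

Answer: 3 7 3637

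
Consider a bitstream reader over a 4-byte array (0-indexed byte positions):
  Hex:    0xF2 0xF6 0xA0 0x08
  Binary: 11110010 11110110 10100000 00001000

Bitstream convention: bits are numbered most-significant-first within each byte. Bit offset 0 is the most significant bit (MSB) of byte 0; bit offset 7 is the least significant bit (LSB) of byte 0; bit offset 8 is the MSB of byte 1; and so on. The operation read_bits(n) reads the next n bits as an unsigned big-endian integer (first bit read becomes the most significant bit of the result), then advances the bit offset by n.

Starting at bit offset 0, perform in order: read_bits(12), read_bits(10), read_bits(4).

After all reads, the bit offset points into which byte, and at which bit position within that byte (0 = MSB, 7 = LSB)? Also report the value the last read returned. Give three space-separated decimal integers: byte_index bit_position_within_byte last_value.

Answer: 3 2 0

Derivation:
Read 1: bits[0:12] width=12 -> value=3887 (bin 111100101111); offset now 12 = byte 1 bit 4; 20 bits remain
Read 2: bits[12:22] width=10 -> value=424 (bin 0110101000); offset now 22 = byte 2 bit 6; 10 bits remain
Read 3: bits[22:26] width=4 -> value=0 (bin 0000); offset now 26 = byte 3 bit 2; 6 bits remain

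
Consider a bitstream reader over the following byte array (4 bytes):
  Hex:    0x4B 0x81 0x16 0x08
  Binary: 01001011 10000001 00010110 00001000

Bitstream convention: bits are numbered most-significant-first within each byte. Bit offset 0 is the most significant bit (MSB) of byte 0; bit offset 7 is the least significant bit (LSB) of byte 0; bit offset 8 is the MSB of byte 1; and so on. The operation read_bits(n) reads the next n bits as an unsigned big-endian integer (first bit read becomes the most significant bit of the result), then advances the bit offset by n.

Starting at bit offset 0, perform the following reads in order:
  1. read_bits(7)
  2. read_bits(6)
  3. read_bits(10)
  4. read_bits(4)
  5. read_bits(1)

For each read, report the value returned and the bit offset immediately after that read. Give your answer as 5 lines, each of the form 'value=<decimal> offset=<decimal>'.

Read 1: bits[0:7] width=7 -> value=37 (bin 0100101); offset now 7 = byte 0 bit 7; 25 bits remain
Read 2: bits[7:13] width=6 -> value=48 (bin 110000); offset now 13 = byte 1 bit 5; 19 bits remain
Read 3: bits[13:23] width=10 -> value=139 (bin 0010001011); offset now 23 = byte 2 bit 7; 9 bits remain
Read 4: bits[23:27] width=4 -> value=0 (bin 0000); offset now 27 = byte 3 bit 3; 5 bits remain
Read 5: bits[27:28] width=1 -> value=0 (bin 0); offset now 28 = byte 3 bit 4; 4 bits remain

Answer: value=37 offset=7
value=48 offset=13
value=139 offset=23
value=0 offset=27
value=0 offset=28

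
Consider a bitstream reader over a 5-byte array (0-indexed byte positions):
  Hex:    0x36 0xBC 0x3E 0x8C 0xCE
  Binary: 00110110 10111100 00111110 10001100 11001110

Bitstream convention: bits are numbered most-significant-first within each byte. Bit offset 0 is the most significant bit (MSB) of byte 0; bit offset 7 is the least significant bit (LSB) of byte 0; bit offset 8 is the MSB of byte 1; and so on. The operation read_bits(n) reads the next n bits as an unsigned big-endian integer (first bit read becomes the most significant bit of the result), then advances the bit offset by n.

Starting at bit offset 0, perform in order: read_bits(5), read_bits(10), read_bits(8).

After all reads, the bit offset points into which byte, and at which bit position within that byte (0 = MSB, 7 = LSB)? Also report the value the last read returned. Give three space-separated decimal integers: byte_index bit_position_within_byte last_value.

Read 1: bits[0:5] width=5 -> value=6 (bin 00110); offset now 5 = byte 0 bit 5; 35 bits remain
Read 2: bits[5:15] width=10 -> value=862 (bin 1101011110); offset now 15 = byte 1 bit 7; 25 bits remain
Read 3: bits[15:23] width=8 -> value=31 (bin 00011111); offset now 23 = byte 2 bit 7; 17 bits remain

Answer: 2 7 31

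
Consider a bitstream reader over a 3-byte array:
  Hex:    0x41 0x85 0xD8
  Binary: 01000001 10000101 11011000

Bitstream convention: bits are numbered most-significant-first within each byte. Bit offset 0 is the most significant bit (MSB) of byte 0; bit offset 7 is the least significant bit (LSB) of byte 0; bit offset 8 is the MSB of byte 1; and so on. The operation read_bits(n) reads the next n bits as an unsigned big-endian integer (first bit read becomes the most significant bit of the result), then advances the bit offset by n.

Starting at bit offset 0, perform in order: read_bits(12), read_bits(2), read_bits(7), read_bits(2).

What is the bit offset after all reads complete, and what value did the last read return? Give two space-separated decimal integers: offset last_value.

Read 1: bits[0:12] width=12 -> value=1048 (bin 010000011000); offset now 12 = byte 1 bit 4; 12 bits remain
Read 2: bits[12:14] width=2 -> value=1 (bin 01); offset now 14 = byte 1 bit 6; 10 bits remain
Read 3: bits[14:21] width=7 -> value=59 (bin 0111011); offset now 21 = byte 2 bit 5; 3 bits remain
Read 4: bits[21:23] width=2 -> value=0 (bin 00); offset now 23 = byte 2 bit 7; 1 bits remain

Answer: 23 0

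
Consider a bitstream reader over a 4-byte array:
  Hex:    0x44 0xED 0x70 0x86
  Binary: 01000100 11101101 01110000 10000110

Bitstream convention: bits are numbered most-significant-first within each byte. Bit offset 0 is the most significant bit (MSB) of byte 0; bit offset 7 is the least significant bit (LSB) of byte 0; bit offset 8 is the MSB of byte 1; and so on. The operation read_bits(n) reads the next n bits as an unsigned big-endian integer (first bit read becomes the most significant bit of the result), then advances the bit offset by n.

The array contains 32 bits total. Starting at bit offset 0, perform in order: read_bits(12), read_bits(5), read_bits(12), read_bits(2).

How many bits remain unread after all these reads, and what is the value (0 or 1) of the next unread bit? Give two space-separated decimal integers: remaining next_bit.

Answer: 1 0

Derivation:
Read 1: bits[0:12] width=12 -> value=1102 (bin 010001001110); offset now 12 = byte 1 bit 4; 20 bits remain
Read 2: bits[12:17] width=5 -> value=26 (bin 11010); offset now 17 = byte 2 bit 1; 15 bits remain
Read 3: bits[17:29] width=12 -> value=3600 (bin 111000010000); offset now 29 = byte 3 bit 5; 3 bits remain
Read 4: bits[29:31] width=2 -> value=3 (bin 11); offset now 31 = byte 3 bit 7; 1 bits remain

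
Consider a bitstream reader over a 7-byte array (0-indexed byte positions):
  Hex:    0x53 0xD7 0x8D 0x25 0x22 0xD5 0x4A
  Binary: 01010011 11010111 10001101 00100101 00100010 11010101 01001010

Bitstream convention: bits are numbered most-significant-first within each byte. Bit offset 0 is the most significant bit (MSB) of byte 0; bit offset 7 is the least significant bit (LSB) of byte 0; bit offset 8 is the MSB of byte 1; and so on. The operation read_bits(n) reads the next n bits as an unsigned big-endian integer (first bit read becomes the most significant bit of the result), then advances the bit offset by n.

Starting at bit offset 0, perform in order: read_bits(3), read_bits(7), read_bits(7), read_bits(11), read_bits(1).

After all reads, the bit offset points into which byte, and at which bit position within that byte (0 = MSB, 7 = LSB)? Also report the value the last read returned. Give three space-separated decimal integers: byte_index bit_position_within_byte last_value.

Answer: 3 5 0

Derivation:
Read 1: bits[0:3] width=3 -> value=2 (bin 010); offset now 3 = byte 0 bit 3; 53 bits remain
Read 2: bits[3:10] width=7 -> value=79 (bin 1001111); offset now 10 = byte 1 bit 2; 46 bits remain
Read 3: bits[10:17] width=7 -> value=47 (bin 0101111); offset now 17 = byte 2 bit 1; 39 bits remain
Read 4: bits[17:28] width=11 -> value=210 (bin 00011010010); offset now 28 = byte 3 bit 4; 28 bits remain
Read 5: bits[28:29] width=1 -> value=0 (bin 0); offset now 29 = byte 3 bit 5; 27 bits remain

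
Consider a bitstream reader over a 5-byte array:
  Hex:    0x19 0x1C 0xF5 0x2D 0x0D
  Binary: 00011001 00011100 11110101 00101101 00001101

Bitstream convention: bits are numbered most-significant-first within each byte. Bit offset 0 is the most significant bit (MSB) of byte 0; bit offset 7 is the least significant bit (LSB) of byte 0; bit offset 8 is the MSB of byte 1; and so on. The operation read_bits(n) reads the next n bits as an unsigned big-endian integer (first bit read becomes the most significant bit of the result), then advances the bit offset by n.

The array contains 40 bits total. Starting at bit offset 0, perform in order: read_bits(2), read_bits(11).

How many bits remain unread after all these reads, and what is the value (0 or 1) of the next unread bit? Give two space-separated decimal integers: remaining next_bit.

Read 1: bits[0:2] width=2 -> value=0 (bin 00); offset now 2 = byte 0 bit 2; 38 bits remain
Read 2: bits[2:13] width=11 -> value=803 (bin 01100100011); offset now 13 = byte 1 bit 5; 27 bits remain

Answer: 27 1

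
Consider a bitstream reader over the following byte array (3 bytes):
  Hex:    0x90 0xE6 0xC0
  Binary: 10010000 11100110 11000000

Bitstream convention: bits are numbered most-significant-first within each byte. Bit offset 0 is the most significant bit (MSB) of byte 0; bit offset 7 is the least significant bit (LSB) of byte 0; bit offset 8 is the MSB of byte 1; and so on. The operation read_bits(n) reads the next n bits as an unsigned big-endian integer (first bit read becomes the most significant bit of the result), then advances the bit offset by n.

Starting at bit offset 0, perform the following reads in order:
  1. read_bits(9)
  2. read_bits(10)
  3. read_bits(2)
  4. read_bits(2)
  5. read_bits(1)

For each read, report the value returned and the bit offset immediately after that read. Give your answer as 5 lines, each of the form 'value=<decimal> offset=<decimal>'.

Answer: value=289 offset=9
value=822 offset=19
value=0 offset=21
value=0 offset=23
value=0 offset=24

Derivation:
Read 1: bits[0:9] width=9 -> value=289 (bin 100100001); offset now 9 = byte 1 bit 1; 15 bits remain
Read 2: bits[9:19] width=10 -> value=822 (bin 1100110110); offset now 19 = byte 2 bit 3; 5 bits remain
Read 3: bits[19:21] width=2 -> value=0 (bin 00); offset now 21 = byte 2 bit 5; 3 bits remain
Read 4: bits[21:23] width=2 -> value=0 (bin 00); offset now 23 = byte 2 bit 7; 1 bits remain
Read 5: bits[23:24] width=1 -> value=0 (bin 0); offset now 24 = byte 3 bit 0; 0 bits remain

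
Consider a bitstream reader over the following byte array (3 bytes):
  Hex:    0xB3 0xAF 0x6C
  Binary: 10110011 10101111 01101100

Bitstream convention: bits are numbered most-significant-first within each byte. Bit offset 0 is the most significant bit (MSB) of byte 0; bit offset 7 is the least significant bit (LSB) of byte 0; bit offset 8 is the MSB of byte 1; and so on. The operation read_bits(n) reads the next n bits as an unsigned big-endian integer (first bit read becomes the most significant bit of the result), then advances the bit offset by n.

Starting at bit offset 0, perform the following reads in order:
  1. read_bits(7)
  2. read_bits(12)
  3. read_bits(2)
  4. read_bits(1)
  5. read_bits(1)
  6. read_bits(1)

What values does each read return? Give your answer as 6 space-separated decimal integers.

Answer: 89 3451 1 1 0 0

Derivation:
Read 1: bits[0:7] width=7 -> value=89 (bin 1011001); offset now 7 = byte 0 bit 7; 17 bits remain
Read 2: bits[7:19] width=12 -> value=3451 (bin 110101111011); offset now 19 = byte 2 bit 3; 5 bits remain
Read 3: bits[19:21] width=2 -> value=1 (bin 01); offset now 21 = byte 2 bit 5; 3 bits remain
Read 4: bits[21:22] width=1 -> value=1 (bin 1); offset now 22 = byte 2 bit 6; 2 bits remain
Read 5: bits[22:23] width=1 -> value=0 (bin 0); offset now 23 = byte 2 bit 7; 1 bits remain
Read 6: bits[23:24] width=1 -> value=0 (bin 0); offset now 24 = byte 3 bit 0; 0 bits remain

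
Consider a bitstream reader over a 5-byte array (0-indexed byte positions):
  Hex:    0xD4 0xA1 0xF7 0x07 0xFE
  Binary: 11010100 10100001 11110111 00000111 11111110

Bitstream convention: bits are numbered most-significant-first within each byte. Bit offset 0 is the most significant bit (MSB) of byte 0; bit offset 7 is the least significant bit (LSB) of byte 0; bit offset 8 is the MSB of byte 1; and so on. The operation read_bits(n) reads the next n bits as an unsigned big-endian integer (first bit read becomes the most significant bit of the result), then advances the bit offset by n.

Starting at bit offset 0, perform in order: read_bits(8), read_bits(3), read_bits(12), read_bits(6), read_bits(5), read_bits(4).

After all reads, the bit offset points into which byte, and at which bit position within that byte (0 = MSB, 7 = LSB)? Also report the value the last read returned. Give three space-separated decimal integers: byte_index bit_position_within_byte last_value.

Answer: 4 6 15

Derivation:
Read 1: bits[0:8] width=8 -> value=212 (bin 11010100); offset now 8 = byte 1 bit 0; 32 bits remain
Read 2: bits[8:11] width=3 -> value=5 (bin 101); offset now 11 = byte 1 bit 3; 29 bits remain
Read 3: bits[11:23] width=12 -> value=251 (bin 000011111011); offset now 23 = byte 2 bit 7; 17 bits remain
Read 4: bits[23:29] width=6 -> value=32 (bin 100000); offset now 29 = byte 3 bit 5; 11 bits remain
Read 5: bits[29:34] width=5 -> value=31 (bin 11111); offset now 34 = byte 4 bit 2; 6 bits remain
Read 6: bits[34:38] width=4 -> value=15 (bin 1111); offset now 38 = byte 4 bit 6; 2 bits remain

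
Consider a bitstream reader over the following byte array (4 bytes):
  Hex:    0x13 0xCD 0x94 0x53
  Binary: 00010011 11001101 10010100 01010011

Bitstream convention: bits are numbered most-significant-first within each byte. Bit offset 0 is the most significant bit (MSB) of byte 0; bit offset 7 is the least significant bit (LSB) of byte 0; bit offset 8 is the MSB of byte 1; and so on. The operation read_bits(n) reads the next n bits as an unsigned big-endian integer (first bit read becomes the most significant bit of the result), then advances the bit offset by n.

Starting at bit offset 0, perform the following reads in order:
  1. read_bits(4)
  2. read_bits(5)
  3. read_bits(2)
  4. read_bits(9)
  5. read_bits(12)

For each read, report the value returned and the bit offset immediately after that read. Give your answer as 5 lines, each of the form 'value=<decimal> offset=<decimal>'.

Read 1: bits[0:4] width=4 -> value=1 (bin 0001); offset now 4 = byte 0 bit 4; 28 bits remain
Read 2: bits[4:9] width=5 -> value=7 (bin 00111); offset now 9 = byte 1 bit 1; 23 bits remain
Read 3: bits[9:11] width=2 -> value=2 (bin 10); offset now 11 = byte 1 bit 3; 21 bits remain
Read 4: bits[11:20] width=9 -> value=217 (bin 011011001); offset now 20 = byte 2 bit 4; 12 bits remain
Read 5: bits[20:32] width=12 -> value=1107 (bin 010001010011); offset now 32 = byte 4 bit 0; 0 bits remain

Answer: value=1 offset=4
value=7 offset=9
value=2 offset=11
value=217 offset=20
value=1107 offset=32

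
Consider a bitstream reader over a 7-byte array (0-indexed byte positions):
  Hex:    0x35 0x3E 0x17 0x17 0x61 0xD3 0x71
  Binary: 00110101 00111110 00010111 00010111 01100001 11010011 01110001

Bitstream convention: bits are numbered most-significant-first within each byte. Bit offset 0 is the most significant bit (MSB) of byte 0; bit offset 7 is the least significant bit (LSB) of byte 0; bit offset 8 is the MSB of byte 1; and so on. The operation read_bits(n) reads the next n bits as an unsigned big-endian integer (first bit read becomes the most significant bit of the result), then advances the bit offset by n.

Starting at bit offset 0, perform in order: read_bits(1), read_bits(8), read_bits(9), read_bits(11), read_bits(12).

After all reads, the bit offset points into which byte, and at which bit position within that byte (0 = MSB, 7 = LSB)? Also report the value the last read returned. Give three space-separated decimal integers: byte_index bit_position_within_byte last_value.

Read 1: bits[0:1] width=1 -> value=0 (bin 0); offset now 1 = byte 0 bit 1; 55 bits remain
Read 2: bits[1:9] width=8 -> value=106 (bin 01101010); offset now 9 = byte 1 bit 1; 47 bits remain
Read 3: bits[9:18] width=9 -> value=248 (bin 011111000); offset now 18 = byte 2 bit 2; 38 bits remain
Read 4: bits[18:29] width=11 -> value=738 (bin 01011100010); offset now 29 = byte 3 bit 5; 27 bits remain
Read 5: bits[29:41] width=12 -> value=3779 (bin 111011000011); offset now 41 = byte 5 bit 1; 15 bits remain

Answer: 5 1 3779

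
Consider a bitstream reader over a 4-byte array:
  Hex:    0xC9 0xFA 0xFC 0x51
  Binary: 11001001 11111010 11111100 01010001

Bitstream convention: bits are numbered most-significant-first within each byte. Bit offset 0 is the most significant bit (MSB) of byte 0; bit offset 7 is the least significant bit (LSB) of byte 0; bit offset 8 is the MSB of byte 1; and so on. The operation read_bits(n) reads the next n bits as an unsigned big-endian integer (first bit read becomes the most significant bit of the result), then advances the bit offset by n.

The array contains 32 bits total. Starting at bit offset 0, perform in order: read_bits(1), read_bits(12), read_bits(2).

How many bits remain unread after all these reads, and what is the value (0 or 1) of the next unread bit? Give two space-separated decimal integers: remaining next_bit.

Read 1: bits[0:1] width=1 -> value=1 (bin 1); offset now 1 = byte 0 bit 1; 31 bits remain
Read 2: bits[1:13] width=12 -> value=2367 (bin 100100111111); offset now 13 = byte 1 bit 5; 19 bits remain
Read 3: bits[13:15] width=2 -> value=1 (bin 01); offset now 15 = byte 1 bit 7; 17 bits remain

Answer: 17 0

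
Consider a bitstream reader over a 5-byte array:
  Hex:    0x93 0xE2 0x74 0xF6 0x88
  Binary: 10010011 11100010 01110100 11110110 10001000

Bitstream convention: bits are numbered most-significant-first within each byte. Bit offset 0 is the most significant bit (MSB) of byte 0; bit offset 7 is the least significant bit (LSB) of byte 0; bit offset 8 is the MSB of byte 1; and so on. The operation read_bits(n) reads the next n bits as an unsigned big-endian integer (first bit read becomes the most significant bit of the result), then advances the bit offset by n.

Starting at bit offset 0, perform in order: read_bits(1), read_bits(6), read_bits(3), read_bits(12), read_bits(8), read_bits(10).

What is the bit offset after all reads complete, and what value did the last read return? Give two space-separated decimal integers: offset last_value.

Answer: 40 648

Derivation:
Read 1: bits[0:1] width=1 -> value=1 (bin 1); offset now 1 = byte 0 bit 1; 39 bits remain
Read 2: bits[1:7] width=6 -> value=9 (bin 001001); offset now 7 = byte 0 bit 7; 33 bits remain
Read 3: bits[7:10] width=3 -> value=7 (bin 111); offset now 10 = byte 1 bit 2; 30 bits remain
Read 4: bits[10:22] width=12 -> value=2205 (bin 100010011101); offset now 22 = byte 2 bit 6; 18 bits remain
Read 5: bits[22:30] width=8 -> value=61 (bin 00111101); offset now 30 = byte 3 bit 6; 10 bits remain
Read 6: bits[30:40] width=10 -> value=648 (bin 1010001000); offset now 40 = byte 5 bit 0; 0 bits remain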